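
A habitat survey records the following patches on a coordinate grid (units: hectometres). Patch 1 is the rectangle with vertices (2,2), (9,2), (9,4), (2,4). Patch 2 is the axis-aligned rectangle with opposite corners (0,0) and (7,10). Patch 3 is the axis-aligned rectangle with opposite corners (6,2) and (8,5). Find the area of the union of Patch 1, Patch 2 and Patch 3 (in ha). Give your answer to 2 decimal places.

By inclusion–exclusion:
Individual areas: |Patch 1| = 14, |Patch 2| = 70, |Patch 3| = 6.
|Patch 1∩Patch 2|: x∈[2,7], y∈[2,4] → 5·2 = 10.
|Patch 1∩Patch 3|: x∈[6,8], y∈[2,4] → 2·2 = 4.
|Patch 2∩Patch 3|: x∈[6,7], y∈[2,5] → 1·3 = 3.
|Patch 1∩Patch 2∩Patch 3| = 2.
|Patch 1 ∪ Patch 2 ∪ Patch 3| = 90 − 17 + 2 = 75.00.

75.00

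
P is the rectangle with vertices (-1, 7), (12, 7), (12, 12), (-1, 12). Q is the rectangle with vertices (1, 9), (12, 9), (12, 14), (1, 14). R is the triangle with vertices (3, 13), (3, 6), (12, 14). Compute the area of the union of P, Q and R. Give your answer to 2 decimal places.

By inclusion–exclusion:
Individual areas: |P| = 65, |Q| = 55, |R| = 31.5.
|P∩Q|: x∈[1,12], y∈[9,12] → 11·3 = 33.
|P∩R| = 19.6875.
|Q∩R| = 26.4375.
|P∩Q∩R| = 15.1875.
|P ∪ Q ∪ R| = 151.5 − 79.125 + 15.1875 = 87.56.

87.56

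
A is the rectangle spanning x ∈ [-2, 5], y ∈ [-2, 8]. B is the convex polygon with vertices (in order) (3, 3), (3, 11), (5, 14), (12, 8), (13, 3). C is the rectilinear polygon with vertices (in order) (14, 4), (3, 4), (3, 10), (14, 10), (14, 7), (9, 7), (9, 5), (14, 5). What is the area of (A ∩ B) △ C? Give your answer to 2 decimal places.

|A ∩ B| = 10.
|(A ∩ B) ∩ C| = 8.
|(A ∩ B) △ C| = 10 + 56 − 16 = 50.00.

50.00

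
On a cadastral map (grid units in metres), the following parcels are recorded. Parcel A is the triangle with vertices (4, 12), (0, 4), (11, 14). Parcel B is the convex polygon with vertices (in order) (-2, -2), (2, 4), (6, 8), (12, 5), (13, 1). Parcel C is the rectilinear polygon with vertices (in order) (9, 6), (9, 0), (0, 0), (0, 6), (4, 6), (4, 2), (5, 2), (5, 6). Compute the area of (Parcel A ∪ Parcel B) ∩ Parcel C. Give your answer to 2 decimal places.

|Parcel A ∪ Parcel B| = 101.5.
|(Parcel A ∪ Parcel B) ∩ Parcel C| = 42.10.

42.10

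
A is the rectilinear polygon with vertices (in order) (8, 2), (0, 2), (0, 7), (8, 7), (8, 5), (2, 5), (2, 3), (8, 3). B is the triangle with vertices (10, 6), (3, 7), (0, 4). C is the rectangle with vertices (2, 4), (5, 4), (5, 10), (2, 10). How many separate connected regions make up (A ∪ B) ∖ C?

2

(A ∪ B) ∖ C splits into 2 disjoint pieces (area 16, area 6.6857).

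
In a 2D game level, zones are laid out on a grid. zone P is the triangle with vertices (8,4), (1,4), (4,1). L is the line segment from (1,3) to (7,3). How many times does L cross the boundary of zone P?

The segment meets the boundary at (6.667,3), (2,3).

2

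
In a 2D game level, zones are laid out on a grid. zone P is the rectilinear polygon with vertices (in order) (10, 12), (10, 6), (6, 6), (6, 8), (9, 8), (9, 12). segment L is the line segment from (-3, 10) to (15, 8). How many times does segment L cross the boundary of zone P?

The segment meets the boundary at (10,8.556), (9,8.667).

2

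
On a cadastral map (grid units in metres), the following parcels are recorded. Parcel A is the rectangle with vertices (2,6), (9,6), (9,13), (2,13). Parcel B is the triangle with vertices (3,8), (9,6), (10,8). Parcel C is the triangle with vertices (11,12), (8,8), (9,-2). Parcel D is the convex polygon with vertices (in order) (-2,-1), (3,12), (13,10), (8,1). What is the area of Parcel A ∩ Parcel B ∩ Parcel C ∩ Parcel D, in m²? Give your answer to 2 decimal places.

The intersection is the polygon with vertices (8,8), (9,8), (9,6), (8.172,6.276).
By the shoelace formula its area is 1.69.

1.69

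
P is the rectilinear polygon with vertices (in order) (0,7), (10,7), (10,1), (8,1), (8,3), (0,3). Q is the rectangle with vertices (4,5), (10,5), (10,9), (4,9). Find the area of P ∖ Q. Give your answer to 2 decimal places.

32.00

|P| = 44, |P∩Q| = 12.
|P ∖ Q| = |P| − |P∩Q| = 44 − 12 = 32.00.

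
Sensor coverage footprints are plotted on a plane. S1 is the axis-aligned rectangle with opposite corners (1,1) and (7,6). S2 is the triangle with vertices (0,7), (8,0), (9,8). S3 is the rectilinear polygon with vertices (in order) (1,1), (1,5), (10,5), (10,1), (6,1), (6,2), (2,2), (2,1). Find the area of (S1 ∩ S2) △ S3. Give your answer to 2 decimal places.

|S1 ∩ S2| = 15.
|(S1 ∩ S2) ∩ S3| = 9.6786.
|(S1 ∩ S2) △ S3| = 15 + 32 − 19.3571 = 27.64.

27.64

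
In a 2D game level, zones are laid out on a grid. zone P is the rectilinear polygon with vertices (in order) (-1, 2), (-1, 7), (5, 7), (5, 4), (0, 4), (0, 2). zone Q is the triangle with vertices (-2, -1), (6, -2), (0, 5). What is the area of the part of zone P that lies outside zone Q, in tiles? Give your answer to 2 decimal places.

|zone P| = 20, |zone P∩zone Q| = 1.9286.
|zone P ∖ zone Q| = |zone P| − |zone P∩zone Q| = 20 − 1.9286 = 18.07.

18.07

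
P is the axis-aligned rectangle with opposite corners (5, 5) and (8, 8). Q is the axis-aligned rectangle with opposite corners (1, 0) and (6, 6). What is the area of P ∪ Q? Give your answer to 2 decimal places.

By inclusion–exclusion:
Individual areas: |P| = 9, |Q| = 30.
|P∩Q|: x∈[5,6], y∈[5,6] → 1·1 = 1.
|P ∪ Q| = 39 − 1 = 38.00.

38.00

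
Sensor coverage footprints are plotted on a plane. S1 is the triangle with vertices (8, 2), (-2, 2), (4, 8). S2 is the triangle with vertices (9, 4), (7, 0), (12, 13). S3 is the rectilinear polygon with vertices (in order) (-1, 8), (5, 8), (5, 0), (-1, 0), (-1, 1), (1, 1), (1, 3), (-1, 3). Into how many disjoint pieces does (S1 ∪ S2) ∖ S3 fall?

2

(S1 ∪ S2) ∖ S3 splits into 2 disjoint pieces (area 2.5, area 9.7247).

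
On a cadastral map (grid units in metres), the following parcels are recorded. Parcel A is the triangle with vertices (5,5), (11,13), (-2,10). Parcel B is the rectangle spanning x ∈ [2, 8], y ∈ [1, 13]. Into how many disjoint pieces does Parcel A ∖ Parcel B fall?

2

Parcel A ∖ Parcel B splits into 2 disjoint pieces (area 4.9615, area 7.5604).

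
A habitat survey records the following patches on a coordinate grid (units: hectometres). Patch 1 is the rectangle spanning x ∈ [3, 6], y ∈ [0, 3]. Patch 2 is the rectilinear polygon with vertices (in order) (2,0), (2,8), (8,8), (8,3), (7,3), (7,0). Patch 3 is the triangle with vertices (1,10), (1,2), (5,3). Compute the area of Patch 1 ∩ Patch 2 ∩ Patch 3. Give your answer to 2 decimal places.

The intersection is the polygon with vertices (5,3), (3,2.5), (3,3).
By the shoelace formula its area is 0.50.

0.50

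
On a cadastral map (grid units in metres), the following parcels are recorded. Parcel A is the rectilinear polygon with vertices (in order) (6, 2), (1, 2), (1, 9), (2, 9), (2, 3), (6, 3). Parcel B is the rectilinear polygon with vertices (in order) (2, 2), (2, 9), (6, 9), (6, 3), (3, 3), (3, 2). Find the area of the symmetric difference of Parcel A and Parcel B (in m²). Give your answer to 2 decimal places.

34.00

|Parcel A| = 11, |Parcel B| = 25, |Parcel A∩Parcel B| = 1.
|Parcel A △ Parcel B| = |Parcel A| + |Parcel B| − 2·|Parcel A∩Parcel B| = 11 + 25 − 2 = 34.00.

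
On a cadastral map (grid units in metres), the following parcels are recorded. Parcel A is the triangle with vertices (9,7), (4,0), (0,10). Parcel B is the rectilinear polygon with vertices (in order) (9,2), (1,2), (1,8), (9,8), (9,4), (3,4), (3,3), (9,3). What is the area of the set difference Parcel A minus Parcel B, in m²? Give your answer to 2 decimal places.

|Parcel A| = 39, |Parcel A∩Parcel B| = 28.0214.
|Parcel A ∖ Parcel B| = |Parcel A| − |Parcel A∩Parcel B| = 39 − 28.0214 = 10.98.

10.98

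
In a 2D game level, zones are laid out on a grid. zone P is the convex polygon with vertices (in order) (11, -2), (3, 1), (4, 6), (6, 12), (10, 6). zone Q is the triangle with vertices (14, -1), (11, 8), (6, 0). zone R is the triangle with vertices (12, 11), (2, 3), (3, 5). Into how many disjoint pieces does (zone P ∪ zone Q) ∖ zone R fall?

2

(zone P ∪ zone Q) ∖ zone R splits into 2 disjoint pieces (area 66.7969, area 11.1154).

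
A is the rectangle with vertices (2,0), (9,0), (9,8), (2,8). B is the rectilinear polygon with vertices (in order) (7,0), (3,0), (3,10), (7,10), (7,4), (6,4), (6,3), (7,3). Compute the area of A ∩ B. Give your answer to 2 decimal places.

The intersection is the polygon with vertices (7,8), (7,4), (6,4), (6,3), (7,3), (7,0), (3,0), (3,8).
By the shoelace formula its area is 31.00.

31.00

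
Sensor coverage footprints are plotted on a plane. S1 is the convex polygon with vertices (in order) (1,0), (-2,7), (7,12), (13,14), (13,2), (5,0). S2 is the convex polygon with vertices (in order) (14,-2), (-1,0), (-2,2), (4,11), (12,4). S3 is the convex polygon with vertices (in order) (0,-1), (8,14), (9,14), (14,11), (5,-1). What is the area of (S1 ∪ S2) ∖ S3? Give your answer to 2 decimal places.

|S1 ∪ S2| = 173.9759.
|(S1 ∪ S2) ∩ S3| = 81.6859.
|(S1 ∪ S2) ∖ S3| = 173.9759 − 81.6859 = 92.29.

92.29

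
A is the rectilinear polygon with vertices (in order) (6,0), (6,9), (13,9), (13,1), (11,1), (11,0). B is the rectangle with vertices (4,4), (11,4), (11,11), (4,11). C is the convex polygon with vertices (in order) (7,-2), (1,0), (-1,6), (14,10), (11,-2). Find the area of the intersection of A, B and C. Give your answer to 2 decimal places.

22.59

The intersection is the polygon with vertices (11,9), (11,4), (6,4), (6,7.867), (10.25,9).
By the shoelace formula its area is 22.59.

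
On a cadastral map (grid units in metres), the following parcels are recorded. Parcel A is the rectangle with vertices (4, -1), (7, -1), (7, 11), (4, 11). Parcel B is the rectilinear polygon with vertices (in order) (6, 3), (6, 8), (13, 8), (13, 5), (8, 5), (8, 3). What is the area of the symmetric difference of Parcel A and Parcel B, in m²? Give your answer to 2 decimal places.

51.00

|Parcel A| = 36, |Parcel B| = 25, |Parcel A∩Parcel B| = 5.
|Parcel A △ Parcel B| = |Parcel A| + |Parcel B| − 2·|Parcel A∩Parcel B| = 36 + 25 − 10 = 51.00.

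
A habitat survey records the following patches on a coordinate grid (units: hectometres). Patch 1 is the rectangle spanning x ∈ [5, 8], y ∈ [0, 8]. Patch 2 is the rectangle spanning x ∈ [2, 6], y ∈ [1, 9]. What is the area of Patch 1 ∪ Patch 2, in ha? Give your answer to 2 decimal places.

49.00

By inclusion–exclusion:
Individual areas: |Patch 1| = 24, |Patch 2| = 32.
|Patch 1∩Patch 2|: x∈[5,6], y∈[1,8] → 1·7 = 7.
|Patch 1 ∪ Patch 2| = 56 − 7 = 49.00.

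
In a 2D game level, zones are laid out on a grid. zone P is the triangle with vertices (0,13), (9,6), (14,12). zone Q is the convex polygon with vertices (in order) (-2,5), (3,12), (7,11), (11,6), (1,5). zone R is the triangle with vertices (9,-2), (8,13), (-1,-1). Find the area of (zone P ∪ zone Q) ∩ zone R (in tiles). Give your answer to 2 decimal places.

The region (zone P ∪ zone Q) ∩ zone R is the polygon with vertices (8.038,12.426), (8.483,5.748), (2.985,5.199), (7.649,12.454).
By the shoelace formula its area is 19.96.

19.96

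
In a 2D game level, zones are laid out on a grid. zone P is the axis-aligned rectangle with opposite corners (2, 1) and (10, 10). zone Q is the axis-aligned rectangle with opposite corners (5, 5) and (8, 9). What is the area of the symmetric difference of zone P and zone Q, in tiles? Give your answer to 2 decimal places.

|zone P∩zone Q|: x∈[5,8], y∈[5,9] → 3·4 = 12.
|zone P △ zone Q| = |zone P| + |zone Q| − 2·|zone P∩zone Q| = 72 + 12 − 24 = 60.00.

60.00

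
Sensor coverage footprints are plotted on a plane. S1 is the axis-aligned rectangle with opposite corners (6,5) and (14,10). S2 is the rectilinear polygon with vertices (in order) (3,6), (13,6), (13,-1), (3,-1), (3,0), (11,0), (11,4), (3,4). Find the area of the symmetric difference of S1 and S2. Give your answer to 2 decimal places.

|S1| = 40, |S2| = 38, |S1∩S2| = 7.
|S1 △ S2| = |S1| + |S2| − 2·|S1∩S2| = 40 + 38 − 14 = 64.00.

64.00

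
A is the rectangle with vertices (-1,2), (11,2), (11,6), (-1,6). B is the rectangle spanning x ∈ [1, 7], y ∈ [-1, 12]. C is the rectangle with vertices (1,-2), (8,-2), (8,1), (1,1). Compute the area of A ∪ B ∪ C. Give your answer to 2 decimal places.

111.00

By inclusion–exclusion:
Individual areas: |A| = 48, |B| = 78, |C| = 21.
|A∩B|: x∈[1,7], y∈[2,6] → 6·4 = 24.
|A∩C| = 0 (no overlap).
|B∩C|: x∈[1,7], y∈[-1,1] → 6·2 = 12.
|A∩B∩C| = 0.
|A ∪ B ∪ C| = 147 − 36 + 0 = 111.00.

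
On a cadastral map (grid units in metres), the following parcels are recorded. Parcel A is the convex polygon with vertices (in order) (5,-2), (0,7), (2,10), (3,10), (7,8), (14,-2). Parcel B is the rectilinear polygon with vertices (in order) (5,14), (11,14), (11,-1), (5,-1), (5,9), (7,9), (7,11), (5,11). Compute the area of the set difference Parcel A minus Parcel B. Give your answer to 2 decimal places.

45.93

|Parcel A| = 89.5, |Parcel A∩Parcel B| = 43.5714.
|Parcel A ∖ Parcel B| = |Parcel A| − |Parcel A∩Parcel B| = 89.5 − 43.5714 = 45.93.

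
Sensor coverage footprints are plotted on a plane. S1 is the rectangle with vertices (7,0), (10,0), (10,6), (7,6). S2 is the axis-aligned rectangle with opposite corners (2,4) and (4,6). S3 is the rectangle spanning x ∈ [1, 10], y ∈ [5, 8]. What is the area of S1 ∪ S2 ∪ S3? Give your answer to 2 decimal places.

44.00

By inclusion–exclusion:
Individual areas: |S1| = 18, |S2| = 4, |S3| = 27.
|S1∩S2| = 0 (no overlap).
|S1∩S3|: x∈[7,10], y∈[5,6] → 3·1 = 3.
|S2∩S3|: x∈[2,4], y∈[5,6] → 2·1 = 2.
|S1∩S2∩S3| = 0.
|S1 ∪ S2 ∪ S3| = 49 − 5 + 0 = 44.00.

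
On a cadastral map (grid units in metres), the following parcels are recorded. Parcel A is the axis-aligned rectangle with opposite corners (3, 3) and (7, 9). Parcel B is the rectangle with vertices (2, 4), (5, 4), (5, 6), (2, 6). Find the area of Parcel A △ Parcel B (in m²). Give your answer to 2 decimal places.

|Parcel A∩Parcel B|: x∈[3,5], y∈[4,6] → 2·2 = 4.
|Parcel A △ Parcel B| = |Parcel A| + |Parcel B| − 2·|Parcel A∩Parcel B| = 24 + 6 − 8 = 22.00.

22.00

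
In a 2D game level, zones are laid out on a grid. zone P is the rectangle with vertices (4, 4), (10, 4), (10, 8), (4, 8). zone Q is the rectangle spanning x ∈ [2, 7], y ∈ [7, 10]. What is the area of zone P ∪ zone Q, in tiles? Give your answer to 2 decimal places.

By inclusion–exclusion:
Individual areas: |zone P| = 24, |zone Q| = 15.
|zone P∩zone Q|: x∈[4,7], y∈[7,8] → 3·1 = 3.
|zone P ∪ zone Q| = 39 − 3 = 36.00.

36.00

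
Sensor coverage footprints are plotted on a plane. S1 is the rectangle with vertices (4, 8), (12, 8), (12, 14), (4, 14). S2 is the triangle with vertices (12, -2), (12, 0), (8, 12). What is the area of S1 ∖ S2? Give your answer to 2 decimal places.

47.62

|S1| = 48, |S1∩S2| = 0.381.
|S1 ∖ S2| = |S1| − |S1∩S2| = 48 − 0.381 = 47.62.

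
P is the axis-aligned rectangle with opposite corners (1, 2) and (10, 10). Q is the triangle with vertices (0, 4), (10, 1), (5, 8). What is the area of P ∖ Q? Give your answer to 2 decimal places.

46.36

|P| = 72, |P∩Q| = 25.6405.
|P ∖ Q| = |P| − |P∩Q| = 72 − 25.6405 = 46.36.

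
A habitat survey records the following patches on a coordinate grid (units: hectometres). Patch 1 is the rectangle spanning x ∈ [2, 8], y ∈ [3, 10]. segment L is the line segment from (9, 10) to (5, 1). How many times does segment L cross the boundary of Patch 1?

The segment meets the boundary at (5.889,3), (8,7.75).

2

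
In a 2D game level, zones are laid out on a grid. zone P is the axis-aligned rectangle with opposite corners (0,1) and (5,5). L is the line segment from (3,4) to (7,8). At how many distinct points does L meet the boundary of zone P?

The segment meets the boundary at (4,5).

1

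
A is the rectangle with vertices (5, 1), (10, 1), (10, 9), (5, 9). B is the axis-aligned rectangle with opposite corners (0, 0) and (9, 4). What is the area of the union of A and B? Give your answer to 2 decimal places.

By inclusion–exclusion:
Individual areas: |A| = 40, |B| = 36.
|A∩B|: x∈[5,9], y∈[1,4] → 4·3 = 12.
|A ∪ B| = 76 − 12 = 64.00.

64.00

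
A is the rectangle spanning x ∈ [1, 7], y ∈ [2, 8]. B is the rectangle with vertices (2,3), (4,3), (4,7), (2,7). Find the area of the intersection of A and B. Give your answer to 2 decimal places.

8.00

|A∩B|: x∈[2,4], y∈[3,7] → 2·4 = 8.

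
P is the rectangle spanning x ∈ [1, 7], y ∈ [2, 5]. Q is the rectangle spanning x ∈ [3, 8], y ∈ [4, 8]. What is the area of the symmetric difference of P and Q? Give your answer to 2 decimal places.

|P∩Q|: x∈[3,7], y∈[4,5] → 4·1 = 4.
|P △ Q| = |P| + |Q| − 2·|P∩Q| = 18 + 20 − 8 = 30.00.

30.00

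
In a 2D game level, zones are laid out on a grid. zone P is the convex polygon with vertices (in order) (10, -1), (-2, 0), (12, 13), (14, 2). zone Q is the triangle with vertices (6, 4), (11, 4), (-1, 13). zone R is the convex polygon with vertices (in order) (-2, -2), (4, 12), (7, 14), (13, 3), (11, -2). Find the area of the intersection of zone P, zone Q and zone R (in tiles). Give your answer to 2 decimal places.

12.00

The intersection is the polygon with vertices (11,4), (6,4), (4.452,5.991), (6.191,7.606).
By the shoelace formula its area is 12.00.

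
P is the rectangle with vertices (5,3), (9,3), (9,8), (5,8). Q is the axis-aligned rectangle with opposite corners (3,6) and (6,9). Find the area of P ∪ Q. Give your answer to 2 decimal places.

By inclusion–exclusion:
Individual areas: |P| = 20, |Q| = 9.
|P∩Q|: x∈[5,6], y∈[6,8] → 1·2 = 2.
|P ∪ Q| = 29 − 2 = 27.00.

27.00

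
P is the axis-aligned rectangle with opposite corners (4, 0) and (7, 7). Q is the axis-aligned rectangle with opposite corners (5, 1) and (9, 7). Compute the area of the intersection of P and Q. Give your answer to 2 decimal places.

|P∩Q|: x∈[5,7], y∈[1,7] → 2·6 = 12.

12.00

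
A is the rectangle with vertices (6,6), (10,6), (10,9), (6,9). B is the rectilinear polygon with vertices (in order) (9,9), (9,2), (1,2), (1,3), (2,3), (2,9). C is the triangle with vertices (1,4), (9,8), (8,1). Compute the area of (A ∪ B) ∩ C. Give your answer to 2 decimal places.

The region (A ∪ B) ∩ C is the polygon with vertices (5.667,2), (2,3.571), (2,4.5), (9,8), (8.143,2).
By the shoelace formula its area is 24.30.

24.30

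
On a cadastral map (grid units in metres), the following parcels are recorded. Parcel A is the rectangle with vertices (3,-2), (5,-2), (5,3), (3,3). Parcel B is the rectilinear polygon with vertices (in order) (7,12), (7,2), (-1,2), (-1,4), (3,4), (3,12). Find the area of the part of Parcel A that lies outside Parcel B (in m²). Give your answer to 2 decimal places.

8.00

|Parcel A| = 10, |Parcel A∩Parcel B| = 2.
|Parcel A ∖ Parcel B| = |Parcel A| − |Parcel A∩Parcel B| = 10 − 2 = 8.00.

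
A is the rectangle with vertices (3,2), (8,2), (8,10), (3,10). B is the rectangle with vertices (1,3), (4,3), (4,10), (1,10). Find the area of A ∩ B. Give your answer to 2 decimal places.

7.00

|A∩B|: x∈[3,4], y∈[3,10] → 1·7 = 7.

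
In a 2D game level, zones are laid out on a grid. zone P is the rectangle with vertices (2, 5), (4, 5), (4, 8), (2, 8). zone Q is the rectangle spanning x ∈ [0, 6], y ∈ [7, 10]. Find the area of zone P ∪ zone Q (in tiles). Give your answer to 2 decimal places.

22.00

By inclusion–exclusion:
Individual areas: |zone P| = 6, |zone Q| = 18.
|zone P∩zone Q|: x∈[2,4], y∈[7,8] → 2·1 = 2.
|zone P ∪ zone Q| = 24 − 2 = 22.00.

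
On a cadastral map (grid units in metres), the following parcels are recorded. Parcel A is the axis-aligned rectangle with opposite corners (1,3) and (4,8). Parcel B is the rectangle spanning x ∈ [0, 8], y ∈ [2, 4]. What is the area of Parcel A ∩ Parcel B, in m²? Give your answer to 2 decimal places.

|Parcel A∩Parcel B|: x∈[1,4], y∈[3,4] → 3·1 = 3.

3.00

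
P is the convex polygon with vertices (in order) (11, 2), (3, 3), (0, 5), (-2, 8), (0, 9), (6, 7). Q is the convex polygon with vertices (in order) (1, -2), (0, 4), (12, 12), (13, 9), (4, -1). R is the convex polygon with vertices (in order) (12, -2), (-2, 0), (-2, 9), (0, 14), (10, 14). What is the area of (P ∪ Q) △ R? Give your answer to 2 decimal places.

|P ∪ Q| = 93.952.
|(P ∪ Q) ∩ R| = 83.1649.
|(P ∪ Q) △ R| = 93.952 + 189 − 166.3299 = 116.62.

116.62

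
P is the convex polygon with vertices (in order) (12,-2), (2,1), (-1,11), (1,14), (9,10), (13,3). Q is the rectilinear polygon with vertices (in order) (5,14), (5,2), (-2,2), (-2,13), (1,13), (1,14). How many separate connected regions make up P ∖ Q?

P ∖ Q splits into 2 disjoint pieces (area 80.65, area 0.3333).

2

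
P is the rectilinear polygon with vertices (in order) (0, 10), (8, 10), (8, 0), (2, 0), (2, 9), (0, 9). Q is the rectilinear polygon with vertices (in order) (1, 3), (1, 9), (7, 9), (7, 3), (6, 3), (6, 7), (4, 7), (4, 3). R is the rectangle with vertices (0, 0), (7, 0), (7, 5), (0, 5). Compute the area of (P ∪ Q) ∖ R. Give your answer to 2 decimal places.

41.00

|P ∪ Q| = 68.
|(P ∪ Q) ∩ R| = 27.
|(P ∪ Q) ∖ R| = 68 − 27 = 41.00.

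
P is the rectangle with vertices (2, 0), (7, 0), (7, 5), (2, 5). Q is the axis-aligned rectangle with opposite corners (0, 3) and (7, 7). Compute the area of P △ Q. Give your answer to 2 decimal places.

|P∩Q|: x∈[2,7], y∈[3,5] → 5·2 = 10.
|P △ Q| = |P| + |Q| − 2·|P∩Q| = 25 + 28 − 20 = 33.00.

33.00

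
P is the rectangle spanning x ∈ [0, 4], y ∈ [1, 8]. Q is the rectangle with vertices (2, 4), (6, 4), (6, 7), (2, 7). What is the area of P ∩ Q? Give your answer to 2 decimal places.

6.00

|P∩Q|: x∈[2,4], y∈[4,7] → 2·3 = 6.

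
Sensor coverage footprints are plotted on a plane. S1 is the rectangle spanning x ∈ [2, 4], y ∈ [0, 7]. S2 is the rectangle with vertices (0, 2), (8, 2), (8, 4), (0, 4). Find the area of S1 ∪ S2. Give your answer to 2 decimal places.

26.00

By inclusion–exclusion:
Individual areas: |S1| = 14, |S2| = 16.
|S1∩S2|: x∈[2,4], y∈[2,4] → 2·2 = 4.
|S1 ∪ S2| = 30 − 4 = 26.00.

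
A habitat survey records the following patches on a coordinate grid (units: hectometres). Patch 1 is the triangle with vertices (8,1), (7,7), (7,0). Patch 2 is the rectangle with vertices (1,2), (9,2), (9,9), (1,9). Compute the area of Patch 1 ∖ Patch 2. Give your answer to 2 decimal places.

|Patch 1| = 3.5, |Patch 1∩Patch 2| = 2.0833.
|Patch 1 ∖ Patch 2| = |Patch 1| − |Patch 1∩Patch 2| = 3.5 − 2.0833 = 1.42.

1.42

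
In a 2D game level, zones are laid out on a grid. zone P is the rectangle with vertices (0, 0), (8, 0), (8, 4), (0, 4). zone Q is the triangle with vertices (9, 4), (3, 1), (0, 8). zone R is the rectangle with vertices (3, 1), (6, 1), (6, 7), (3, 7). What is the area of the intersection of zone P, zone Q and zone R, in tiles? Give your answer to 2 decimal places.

6.75

The intersection is the polygon with vertices (3,1), (3,4), (6,4), (6,2.5).
By the shoelace formula its area is 6.75.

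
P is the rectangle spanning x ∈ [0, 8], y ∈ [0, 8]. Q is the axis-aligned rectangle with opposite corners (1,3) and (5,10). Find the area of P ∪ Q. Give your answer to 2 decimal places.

By inclusion–exclusion:
Individual areas: |P| = 64, |Q| = 28.
|P∩Q|: x∈[1,5], y∈[3,8] → 4·5 = 20.
|P ∪ Q| = 92 − 20 = 72.00.

72.00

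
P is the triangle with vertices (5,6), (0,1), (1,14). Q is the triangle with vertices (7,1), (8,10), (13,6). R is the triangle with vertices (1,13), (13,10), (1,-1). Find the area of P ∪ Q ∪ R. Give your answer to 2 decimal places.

By inclusion–exclusion:
Individual areas: |P| = 30, |Q| = 24.5, |R| = 84.
|P∩Q| = 0.
|P∩R| = 23.7143.
|Q∩R| = 7.4179.
|P∩Q∩R| = 0.
|P ∪ Q ∪ R| = 138.5 − 31.1322 + 0 = 107.37.

107.37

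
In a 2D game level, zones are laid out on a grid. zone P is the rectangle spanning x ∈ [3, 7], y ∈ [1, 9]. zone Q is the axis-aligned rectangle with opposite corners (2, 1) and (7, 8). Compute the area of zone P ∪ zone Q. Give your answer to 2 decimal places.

39.00

By inclusion–exclusion:
Individual areas: |zone P| = 32, |zone Q| = 35.
|zone P∩zone Q|: x∈[3,7], y∈[1,8] → 4·7 = 28.
|zone P ∪ zone Q| = 67 − 28 = 39.00.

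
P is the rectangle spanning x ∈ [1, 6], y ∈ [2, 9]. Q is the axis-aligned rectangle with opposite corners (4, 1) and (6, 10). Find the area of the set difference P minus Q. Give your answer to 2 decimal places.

|P∩Q|: x∈[4,6], y∈[2,9] → 2·7 = 14.
|P| = 35.
|P ∖ Q| = |P| − |P∩Q| = 35 − 14 = 21.00.

21.00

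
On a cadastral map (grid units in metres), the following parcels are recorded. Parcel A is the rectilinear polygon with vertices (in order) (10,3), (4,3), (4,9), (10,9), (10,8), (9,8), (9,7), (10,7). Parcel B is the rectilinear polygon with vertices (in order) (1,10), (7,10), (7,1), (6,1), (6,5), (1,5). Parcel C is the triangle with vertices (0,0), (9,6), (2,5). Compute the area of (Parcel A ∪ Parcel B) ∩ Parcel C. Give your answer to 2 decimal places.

6.75

The region (Parcel A ∪ Parcel B) ∩ Parcel C is the polygon with vertices (4,3), (4,5), (2,5), (9,6), (4.5,3).
By the shoelace formula its area is 6.75.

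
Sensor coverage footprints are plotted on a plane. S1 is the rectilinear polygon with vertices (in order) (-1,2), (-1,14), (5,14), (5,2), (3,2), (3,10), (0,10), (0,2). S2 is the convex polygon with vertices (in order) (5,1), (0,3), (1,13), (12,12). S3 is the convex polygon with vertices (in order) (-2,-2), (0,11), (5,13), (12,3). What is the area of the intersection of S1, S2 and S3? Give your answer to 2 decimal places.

24.98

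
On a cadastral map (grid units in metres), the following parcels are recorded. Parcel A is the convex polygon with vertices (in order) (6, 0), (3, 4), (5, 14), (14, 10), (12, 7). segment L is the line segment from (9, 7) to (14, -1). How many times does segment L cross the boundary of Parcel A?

The segment meets the boundary at (10.265,4.976).

1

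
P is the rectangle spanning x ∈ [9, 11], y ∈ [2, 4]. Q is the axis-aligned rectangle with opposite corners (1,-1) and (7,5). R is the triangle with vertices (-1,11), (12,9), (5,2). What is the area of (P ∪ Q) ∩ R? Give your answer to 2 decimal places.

The region (P ∪ Q) ∩ R is the polygon with vertices (7,5), (7,4), (5,2), (3,5).
By the shoelace formula its area is 7.00.

7.00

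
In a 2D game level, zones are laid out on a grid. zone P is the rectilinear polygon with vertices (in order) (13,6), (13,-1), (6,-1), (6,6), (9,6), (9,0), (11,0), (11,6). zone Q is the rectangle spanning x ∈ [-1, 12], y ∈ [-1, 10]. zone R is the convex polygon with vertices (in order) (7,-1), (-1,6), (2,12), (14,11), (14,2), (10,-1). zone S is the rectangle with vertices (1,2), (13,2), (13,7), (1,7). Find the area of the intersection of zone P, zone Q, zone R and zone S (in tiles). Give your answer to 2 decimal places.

16.00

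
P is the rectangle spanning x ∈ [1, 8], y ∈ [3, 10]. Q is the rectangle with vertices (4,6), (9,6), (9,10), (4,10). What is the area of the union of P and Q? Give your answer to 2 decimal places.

By inclusion–exclusion:
Individual areas: |P| = 49, |Q| = 20.
|P∩Q|: x∈[4,8], y∈[6,10] → 4·4 = 16.
|P ∪ Q| = 69 − 16 = 53.00.

53.00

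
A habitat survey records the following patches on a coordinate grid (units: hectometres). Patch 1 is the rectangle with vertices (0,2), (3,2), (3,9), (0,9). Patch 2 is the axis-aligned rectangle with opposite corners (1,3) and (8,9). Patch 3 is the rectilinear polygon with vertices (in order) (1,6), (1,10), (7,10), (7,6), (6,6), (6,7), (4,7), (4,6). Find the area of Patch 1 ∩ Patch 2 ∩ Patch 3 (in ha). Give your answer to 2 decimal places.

The intersection is the polygon with vertices (1,9), (3,9), (3,6), (1,6).
By the shoelace formula its area is 6.00.

6.00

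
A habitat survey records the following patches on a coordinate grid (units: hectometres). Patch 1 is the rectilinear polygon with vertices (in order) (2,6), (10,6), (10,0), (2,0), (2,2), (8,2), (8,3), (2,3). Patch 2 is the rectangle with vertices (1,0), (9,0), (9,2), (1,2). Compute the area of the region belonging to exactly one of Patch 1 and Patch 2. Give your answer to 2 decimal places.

|Patch 1| = 42, |Patch 2| = 16, |Patch 1∩Patch 2| = 14.
|Patch 1 △ Patch 2| = |Patch 1| + |Patch 2| − 2·|Patch 1∩Patch 2| = 42 + 16 − 28 = 30.00.

30.00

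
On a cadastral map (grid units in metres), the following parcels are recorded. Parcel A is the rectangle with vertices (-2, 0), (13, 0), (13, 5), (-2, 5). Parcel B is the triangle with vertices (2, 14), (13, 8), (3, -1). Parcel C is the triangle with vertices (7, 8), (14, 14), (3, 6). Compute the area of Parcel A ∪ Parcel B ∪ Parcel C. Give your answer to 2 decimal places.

135.45

By inclusion–exclusion:
Individual areas: |Parcel A| = 75, |Parcel B| = 79.5, |Parcel C| = 5.
|Parcel A∩Parcel B| = 20.6111.
|Parcel A∩Parcel C| = 0.
|Parcel B∩Parcel C| = 3.4416.
|Parcel A∩Parcel B∩Parcel C| = 0.
|Parcel A ∪ Parcel B ∪ Parcel C| = 159.5 − 24.0527 + 0 = 135.45.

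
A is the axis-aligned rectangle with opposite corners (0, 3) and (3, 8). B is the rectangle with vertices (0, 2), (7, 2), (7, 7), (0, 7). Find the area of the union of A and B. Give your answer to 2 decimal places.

38.00

By inclusion–exclusion:
Individual areas: |A| = 15, |B| = 35.
|A∩B|: x∈[0,3], y∈[3,7] → 3·4 = 12.
|A ∪ B| = 50 − 12 = 38.00.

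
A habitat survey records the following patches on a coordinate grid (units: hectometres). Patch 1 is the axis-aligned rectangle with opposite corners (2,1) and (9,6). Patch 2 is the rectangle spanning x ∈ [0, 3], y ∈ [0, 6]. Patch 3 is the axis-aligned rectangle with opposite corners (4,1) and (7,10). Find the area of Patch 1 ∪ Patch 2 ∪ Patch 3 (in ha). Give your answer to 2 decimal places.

By inclusion–exclusion:
Individual areas: |Patch 1| = 35, |Patch 2| = 18, |Patch 3| = 27.
|Patch 1∩Patch 2|: x∈[2,3], y∈[1,6] → 1·5 = 5.
|Patch 1∩Patch 3|: x∈[4,7], y∈[1,6] → 3·5 = 15.
|Patch 2∩Patch 3| = 0 (no overlap).
|Patch 1∩Patch 2∩Patch 3| = 0.
|Patch 1 ∪ Patch 2 ∪ Patch 3| = 80 − 20 + 0 = 60.00.

60.00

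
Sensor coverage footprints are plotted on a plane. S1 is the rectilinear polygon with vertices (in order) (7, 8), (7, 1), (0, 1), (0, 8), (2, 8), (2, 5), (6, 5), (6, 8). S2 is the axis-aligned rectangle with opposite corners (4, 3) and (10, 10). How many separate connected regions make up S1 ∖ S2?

S1 ∖ S2 is a single connected region.

1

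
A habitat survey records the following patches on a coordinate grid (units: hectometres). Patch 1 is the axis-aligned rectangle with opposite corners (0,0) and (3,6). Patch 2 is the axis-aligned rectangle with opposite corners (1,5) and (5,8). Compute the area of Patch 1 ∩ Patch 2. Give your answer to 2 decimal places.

2.00

|Patch 1∩Patch 2|: x∈[1,3], y∈[5,6] → 2·1 = 2.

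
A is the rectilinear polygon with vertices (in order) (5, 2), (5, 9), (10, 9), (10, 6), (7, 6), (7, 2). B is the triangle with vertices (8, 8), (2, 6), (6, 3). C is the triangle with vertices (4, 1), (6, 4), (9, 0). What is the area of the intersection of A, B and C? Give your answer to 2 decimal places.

The intersection is the polygon with vertices (6,3), (5.556,3.333), (6,4), (6.261,3.652).
By the shoelace formula its area is 0.35.

0.35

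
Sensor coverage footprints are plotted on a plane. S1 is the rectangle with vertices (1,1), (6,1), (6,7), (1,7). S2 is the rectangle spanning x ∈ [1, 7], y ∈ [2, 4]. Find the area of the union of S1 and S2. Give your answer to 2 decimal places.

By inclusion–exclusion:
Individual areas: |S1| = 30, |S2| = 12.
|S1∩S2|: x∈[1,6], y∈[2,4] → 5·2 = 10.
|S1 ∪ S2| = 42 − 10 = 32.00.

32.00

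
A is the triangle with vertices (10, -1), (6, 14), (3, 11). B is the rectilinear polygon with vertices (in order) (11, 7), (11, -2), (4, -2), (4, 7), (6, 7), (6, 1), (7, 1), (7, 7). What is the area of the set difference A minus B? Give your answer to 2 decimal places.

|A| = 28.5, |A∩B| = 8.1333.
|A ∖ B| = |A| − |A∩B| = 28.5 − 8.1333 = 20.37.

20.37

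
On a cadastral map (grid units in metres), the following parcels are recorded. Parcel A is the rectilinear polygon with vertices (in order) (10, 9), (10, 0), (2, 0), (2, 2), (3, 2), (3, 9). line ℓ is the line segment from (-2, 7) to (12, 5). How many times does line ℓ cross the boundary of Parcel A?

The segment meets the boundary at (10,5.286), (3,6.286).

2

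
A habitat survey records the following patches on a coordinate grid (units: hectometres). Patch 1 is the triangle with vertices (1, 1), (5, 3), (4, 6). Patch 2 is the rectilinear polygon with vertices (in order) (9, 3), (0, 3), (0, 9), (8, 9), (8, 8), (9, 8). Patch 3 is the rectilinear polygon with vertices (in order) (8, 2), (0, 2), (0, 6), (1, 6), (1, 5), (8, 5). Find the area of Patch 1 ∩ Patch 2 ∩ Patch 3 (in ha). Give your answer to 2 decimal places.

The intersection is the polygon with vertices (5,3), (2.2,3), (3.4,5), (4.333,5).
By the shoelace formula its area is 3.73.

3.73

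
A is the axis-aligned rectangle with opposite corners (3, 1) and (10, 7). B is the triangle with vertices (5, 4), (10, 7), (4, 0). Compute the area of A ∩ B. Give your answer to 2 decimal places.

8.20

The intersection is the polygon with vertices (4.25,1), (5,4), (10,7), (4.857,1).
By the shoelace formula its area is 8.20.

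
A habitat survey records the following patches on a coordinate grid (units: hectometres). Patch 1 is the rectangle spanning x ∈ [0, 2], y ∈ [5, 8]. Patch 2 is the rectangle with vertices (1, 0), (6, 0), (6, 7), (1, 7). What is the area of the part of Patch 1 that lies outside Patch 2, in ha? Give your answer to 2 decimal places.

|Patch 1∩Patch 2|: x∈[1,2], y∈[5,7] → 1·2 = 2.
|Patch 1| = 6.
|Patch 1 ∖ Patch 2| = |Patch 1| − |Patch 1∩Patch 2| = 6 − 2 = 4.00.

4.00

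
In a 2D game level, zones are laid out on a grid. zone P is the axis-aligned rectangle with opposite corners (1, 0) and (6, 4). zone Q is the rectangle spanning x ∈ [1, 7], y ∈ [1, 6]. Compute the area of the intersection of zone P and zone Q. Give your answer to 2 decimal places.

|zone P∩zone Q|: x∈[1,6], y∈[1,4] → 5·3 = 15.

15.00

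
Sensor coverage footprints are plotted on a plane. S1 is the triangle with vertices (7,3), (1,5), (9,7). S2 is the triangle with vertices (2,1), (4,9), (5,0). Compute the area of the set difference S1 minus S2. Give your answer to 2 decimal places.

11.65

|S1| = 14, |S1∩S2| = 2.3476.
|S1 ∖ S2| = |S1| − |S1∩S2| = 14 − 2.3476 = 11.65.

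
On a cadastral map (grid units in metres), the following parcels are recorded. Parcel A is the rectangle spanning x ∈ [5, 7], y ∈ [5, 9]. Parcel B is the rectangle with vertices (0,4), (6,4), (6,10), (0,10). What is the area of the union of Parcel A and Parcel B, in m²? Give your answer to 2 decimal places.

By inclusion–exclusion:
Individual areas: |Parcel A| = 8, |Parcel B| = 36.
|Parcel A∩Parcel B|: x∈[5,6], y∈[5,9] → 1·4 = 4.
|Parcel A ∪ Parcel B| = 44 − 4 = 40.00.

40.00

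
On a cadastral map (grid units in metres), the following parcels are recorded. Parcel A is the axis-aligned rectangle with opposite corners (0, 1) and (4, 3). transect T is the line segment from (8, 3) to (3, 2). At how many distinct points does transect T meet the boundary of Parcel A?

1

The segment meets the boundary at (4,2.2).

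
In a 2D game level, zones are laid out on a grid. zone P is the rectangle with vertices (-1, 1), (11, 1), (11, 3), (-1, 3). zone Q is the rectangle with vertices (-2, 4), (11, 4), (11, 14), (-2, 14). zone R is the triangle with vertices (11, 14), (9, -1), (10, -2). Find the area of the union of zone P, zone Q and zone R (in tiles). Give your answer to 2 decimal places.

By inclusion–exclusion:
Individual areas: |zone P| = 24, |zone Q| = 130, |zone R| = 8.5.
|zone P∩zone Q| = 0 (no overlap).
|zone P∩zone R| = 1.7.
|zone Q∩zone R| = 3.5417.
|zone P∩zone Q∩zone R| = 0.
|zone P ∪ zone Q ∪ zone R| = 162.5 − 5.2417 + 0 = 157.26.

157.26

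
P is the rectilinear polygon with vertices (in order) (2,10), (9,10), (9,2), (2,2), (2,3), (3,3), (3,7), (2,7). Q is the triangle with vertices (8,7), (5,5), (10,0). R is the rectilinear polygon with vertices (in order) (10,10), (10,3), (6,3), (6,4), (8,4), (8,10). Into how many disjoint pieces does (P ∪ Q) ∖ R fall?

(P ∪ Q) ∖ R is a single connected region.

1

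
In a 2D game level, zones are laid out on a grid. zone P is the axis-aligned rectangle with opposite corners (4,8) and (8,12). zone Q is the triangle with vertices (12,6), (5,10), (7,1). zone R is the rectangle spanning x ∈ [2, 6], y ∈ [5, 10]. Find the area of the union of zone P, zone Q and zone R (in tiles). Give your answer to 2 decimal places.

55.82

By inclusion–exclusion:
Individual areas: |zone P| = 16, |zone Q| = 27.5, |zone R| = 20.
|zone P∩zone Q| = 2.9841.
|zone P∩zone R|: x∈[4,6], y∈[8,10] → 2·2 = 4.
|zone Q∩zone R| = 1.9643.
|zone P∩zone Q∩zone R| = 1.2698.
|zone P ∪ zone Q ∪ zone R| = 63.5 − 8.9484 + 1.2698 = 55.82.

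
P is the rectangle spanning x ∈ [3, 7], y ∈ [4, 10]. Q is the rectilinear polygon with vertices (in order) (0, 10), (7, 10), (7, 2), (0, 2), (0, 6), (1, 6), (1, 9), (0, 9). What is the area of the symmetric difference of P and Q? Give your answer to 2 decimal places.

29.00

|P| = 24, |Q| = 53, |P∩Q| = 24.
|P △ Q| = |P| + |Q| − 2·|P∩Q| = 24 + 53 − 48 = 29.00.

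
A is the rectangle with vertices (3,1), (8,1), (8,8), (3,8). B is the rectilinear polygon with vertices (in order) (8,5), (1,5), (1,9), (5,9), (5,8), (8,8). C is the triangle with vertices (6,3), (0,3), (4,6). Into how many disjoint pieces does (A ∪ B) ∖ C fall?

(A ∪ B) ∖ C is a single connected region.

1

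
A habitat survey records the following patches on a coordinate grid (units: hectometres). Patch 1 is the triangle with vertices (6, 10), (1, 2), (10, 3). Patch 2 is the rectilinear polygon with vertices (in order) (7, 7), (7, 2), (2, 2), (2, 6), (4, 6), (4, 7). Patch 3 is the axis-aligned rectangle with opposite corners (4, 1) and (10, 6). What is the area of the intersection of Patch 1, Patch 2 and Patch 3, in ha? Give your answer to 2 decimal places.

The intersection is the polygon with vertices (7,2.667), (4,2.333), (4,6), (7,6).
By the shoelace formula its area is 10.50.

10.50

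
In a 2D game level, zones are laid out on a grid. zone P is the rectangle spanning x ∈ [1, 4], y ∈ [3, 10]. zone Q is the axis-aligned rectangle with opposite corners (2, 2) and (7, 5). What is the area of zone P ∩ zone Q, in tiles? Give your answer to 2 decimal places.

4.00

|zone P∩zone Q|: x∈[2,4], y∈[3,5] → 2·2 = 4.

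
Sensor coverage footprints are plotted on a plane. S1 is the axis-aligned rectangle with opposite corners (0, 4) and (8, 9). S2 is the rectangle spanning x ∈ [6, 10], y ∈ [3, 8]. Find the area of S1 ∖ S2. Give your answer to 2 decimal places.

|S1∩S2|: x∈[6,8], y∈[4,8] → 2·4 = 8.
|S1| = 40.
|S1 ∖ S2| = |S1| − |S1∩S2| = 40 − 8 = 32.00.

32.00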